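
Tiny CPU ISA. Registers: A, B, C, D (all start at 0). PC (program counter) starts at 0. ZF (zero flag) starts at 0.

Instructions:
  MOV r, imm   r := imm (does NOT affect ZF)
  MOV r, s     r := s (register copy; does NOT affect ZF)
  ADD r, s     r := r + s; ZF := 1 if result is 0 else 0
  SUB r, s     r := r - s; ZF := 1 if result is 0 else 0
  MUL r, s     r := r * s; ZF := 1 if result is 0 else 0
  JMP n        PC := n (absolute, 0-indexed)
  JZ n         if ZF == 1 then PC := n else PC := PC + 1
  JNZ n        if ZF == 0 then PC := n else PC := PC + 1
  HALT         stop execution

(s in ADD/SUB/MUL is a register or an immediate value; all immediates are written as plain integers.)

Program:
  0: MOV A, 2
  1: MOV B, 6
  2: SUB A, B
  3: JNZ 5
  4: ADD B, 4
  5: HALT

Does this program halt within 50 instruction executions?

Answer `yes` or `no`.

Answer: yes

Derivation:
Step 1: PC=0 exec 'MOV A, 2'. After: A=2 B=0 C=0 D=0 ZF=0 PC=1
Step 2: PC=1 exec 'MOV B, 6'. After: A=2 B=6 C=0 D=0 ZF=0 PC=2
Step 3: PC=2 exec 'SUB A, B'. After: A=-4 B=6 C=0 D=0 ZF=0 PC=3
Step 4: PC=3 exec 'JNZ 5'. After: A=-4 B=6 C=0 D=0 ZF=0 PC=5
Step 5: PC=5 exec 'HALT'. After: A=-4 B=6 C=0 D=0 ZF=0 PC=5 HALTED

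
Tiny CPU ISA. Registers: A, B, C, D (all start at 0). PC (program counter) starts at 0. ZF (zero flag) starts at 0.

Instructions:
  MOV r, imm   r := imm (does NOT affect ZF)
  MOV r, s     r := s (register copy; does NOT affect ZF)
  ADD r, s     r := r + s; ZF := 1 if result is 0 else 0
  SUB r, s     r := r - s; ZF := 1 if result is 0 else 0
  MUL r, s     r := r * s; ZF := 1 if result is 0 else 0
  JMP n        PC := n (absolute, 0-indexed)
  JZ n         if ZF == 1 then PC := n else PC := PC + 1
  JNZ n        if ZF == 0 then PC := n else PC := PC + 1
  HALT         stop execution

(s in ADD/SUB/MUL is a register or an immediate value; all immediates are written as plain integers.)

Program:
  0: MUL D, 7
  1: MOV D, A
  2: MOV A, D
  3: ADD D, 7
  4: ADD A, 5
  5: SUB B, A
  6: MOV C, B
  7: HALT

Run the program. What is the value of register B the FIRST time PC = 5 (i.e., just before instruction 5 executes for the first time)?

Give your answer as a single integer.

Step 1: PC=0 exec 'MUL D, 7'. After: A=0 B=0 C=0 D=0 ZF=1 PC=1
Step 2: PC=1 exec 'MOV D, A'. After: A=0 B=0 C=0 D=0 ZF=1 PC=2
Step 3: PC=2 exec 'MOV A, D'. After: A=0 B=0 C=0 D=0 ZF=1 PC=3
Step 4: PC=3 exec 'ADD D, 7'. After: A=0 B=0 C=0 D=7 ZF=0 PC=4
Step 5: PC=4 exec 'ADD A, 5'. After: A=5 B=0 C=0 D=7 ZF=0 PC=5
First time PC=5: B=0

0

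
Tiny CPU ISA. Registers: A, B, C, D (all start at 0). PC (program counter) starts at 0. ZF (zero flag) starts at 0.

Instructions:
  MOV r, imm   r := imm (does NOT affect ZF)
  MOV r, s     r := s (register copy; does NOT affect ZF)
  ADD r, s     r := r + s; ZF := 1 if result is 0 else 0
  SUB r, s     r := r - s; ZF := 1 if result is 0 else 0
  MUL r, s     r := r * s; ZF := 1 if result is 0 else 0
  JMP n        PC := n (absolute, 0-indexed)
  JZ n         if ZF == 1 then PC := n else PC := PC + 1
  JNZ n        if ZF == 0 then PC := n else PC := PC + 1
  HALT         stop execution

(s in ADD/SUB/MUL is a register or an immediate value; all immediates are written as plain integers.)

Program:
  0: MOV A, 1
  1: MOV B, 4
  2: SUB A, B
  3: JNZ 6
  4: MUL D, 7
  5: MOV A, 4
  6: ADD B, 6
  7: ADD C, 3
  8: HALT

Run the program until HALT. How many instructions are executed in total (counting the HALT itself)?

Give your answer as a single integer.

Answer: 7

Derivation:
Step 1: PC=0 exec 'MOV A, 1'. After: A=1 B=0 C=0 D=0 ZF=0 PC=1
Step 2: PC=1 exec 'MOV B, 4'. After: A=1 B=4 C=0 D=0 ZF=0 PC=2
Step 3: PC=2 exec 'SUB A, B'. After: A=-3 B=4 C=0 D=0 ZF=0 PC=3
Step 4: PC=3 exec 'JNZ 6'. After: A=-3 B=4 C=0 D=0 ZF=0 PC=6
Step 5: PC=6 exec 'ADD B, 6'. After: A=-3 B=10 C=0 D=0 ZF=0 PC=7
Step 6: PC=7 exec 'ADD C, 3'. After: A=-3 B=10 C=3 D=0 ZF=0 PC=8
Step 7: PC=8 exec 'HALT'. After: A=-3 B=10 C=3 D=0 ZF=0 PC=8 HALTED
Total instructions executed: 7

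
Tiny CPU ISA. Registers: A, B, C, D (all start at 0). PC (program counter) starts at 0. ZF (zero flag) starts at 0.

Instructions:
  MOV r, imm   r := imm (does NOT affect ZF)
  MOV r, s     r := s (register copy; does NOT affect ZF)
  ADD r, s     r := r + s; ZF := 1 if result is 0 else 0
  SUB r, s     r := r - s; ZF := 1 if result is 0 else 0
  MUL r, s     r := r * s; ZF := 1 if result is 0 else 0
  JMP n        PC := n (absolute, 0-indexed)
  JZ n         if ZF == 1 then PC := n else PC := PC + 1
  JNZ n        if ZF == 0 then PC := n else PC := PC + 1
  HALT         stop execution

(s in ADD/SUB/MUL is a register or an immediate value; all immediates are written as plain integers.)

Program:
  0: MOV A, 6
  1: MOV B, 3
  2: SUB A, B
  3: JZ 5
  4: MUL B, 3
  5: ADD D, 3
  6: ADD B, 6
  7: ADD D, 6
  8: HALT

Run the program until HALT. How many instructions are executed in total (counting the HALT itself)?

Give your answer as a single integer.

Answer: 9

Derivation:
Step 1: PC=0 exec 'MOV A, 6'. After: A=6 B=0 C=0 D=0 ZF=0 PC=1
Step 2: PC=1 exec 'MOV B, 3'. After: A=6 B=3 C=0 D=0 ZF=0 PC=2
Step 3: PC=2 exec 'SUB A, B'. After: A=3 B=3 C=0 D=0 ZF=0 PC=3
Step 4: PC=3 exec 'JZ 5'. After: A=3 B=3 C=0 D=0 ZF=0 PC=4
Step 5: PC=4 exec 'MUL B, 3'. After: A=3 B=9 C=0 D=0 ZF=0 PC=5
Step 6: PC=5 exec 'ADD D, 3'. After: A=3 B=9 C=0 D=3 ZF=0 PC=6
Step 7: PC=6 exec 'ADD B, 6'. After: A=3 B=15 C=0 D=3 ZF=0 PC=7
Step 8: PC=7 exec 'ADD D, 6'. After: A=3 B=15 C=0 D=9 ZF=0 PC=8
Step 9: PC=8 exec 'HALT'. After: A=3 B=15 C=0 D=9 ZF=0 PC=8 HALTED
Total instructions executed: 9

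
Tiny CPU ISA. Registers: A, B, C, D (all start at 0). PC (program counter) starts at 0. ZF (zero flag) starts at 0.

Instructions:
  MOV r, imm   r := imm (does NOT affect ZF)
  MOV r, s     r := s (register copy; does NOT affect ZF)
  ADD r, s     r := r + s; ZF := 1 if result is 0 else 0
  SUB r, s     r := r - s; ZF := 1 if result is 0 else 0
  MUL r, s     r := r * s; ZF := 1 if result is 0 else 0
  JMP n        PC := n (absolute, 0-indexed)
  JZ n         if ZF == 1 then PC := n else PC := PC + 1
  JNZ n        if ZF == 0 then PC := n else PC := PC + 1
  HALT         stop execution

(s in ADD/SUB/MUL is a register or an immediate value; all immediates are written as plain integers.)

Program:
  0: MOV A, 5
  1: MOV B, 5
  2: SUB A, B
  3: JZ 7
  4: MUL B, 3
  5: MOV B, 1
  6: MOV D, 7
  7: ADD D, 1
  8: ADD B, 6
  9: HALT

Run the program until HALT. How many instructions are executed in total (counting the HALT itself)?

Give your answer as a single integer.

Step 1: PC=0 exec 'MOV A, 5'. After: A=5 B=0 C=0 D=0 ZF=0 PC=1
Step 2: PC=1 exec 'MOV B, 5'. After: A=5 B=5 C=0 D=0 ZF=0 PC=2
Step 3: PC=2 exec 'SUB A, B'. After: A=0 B=5 C=0 D=0 ZF=1 PC=3
Step 4: PC=3 exec 'JZ 7'. After: A=0 B=5 C=0 D=0 ZF=1 PC=7
Step 5: PC=7 exec 'ADD D, 1'. After: A=0 B=5 C=0 D=1 ZF=0 PC=8
Step 6: PC=8 exec 'ADD B, 6'. After: A=0 B=11 C=0 D=1 ZF=0 PC=9
Step 7: PC=9 exec 'HALT'. After: A=0 B=11 C=0 D=1 ZF=0 PC=9 HALTED
Total instructions executed: 7

Answer: 7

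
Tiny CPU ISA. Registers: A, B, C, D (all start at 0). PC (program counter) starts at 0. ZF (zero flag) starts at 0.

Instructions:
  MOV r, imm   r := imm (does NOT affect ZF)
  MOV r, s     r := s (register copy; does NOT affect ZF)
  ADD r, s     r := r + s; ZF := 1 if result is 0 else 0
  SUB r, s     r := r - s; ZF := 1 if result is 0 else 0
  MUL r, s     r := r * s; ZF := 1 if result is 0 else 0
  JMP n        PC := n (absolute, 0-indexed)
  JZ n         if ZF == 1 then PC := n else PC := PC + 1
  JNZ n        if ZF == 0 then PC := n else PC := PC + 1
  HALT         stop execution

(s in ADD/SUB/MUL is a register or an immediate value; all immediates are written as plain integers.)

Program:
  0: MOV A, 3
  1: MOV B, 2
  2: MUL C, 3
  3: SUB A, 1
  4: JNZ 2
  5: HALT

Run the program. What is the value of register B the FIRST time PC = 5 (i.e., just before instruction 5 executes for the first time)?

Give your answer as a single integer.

Step 1: PC=0 exec 'MOV A, 3'. After: A=3 B=0 C=0 D=0 ZF=0 PC=1
Step 2: PC=1 exec 'MOV B, 2'. After: A=3 B=2 C=0 D=0 ZF=0 PC=2
Step 3: PC=2 exec 'MUL C, 3'. After: A=3 B=2 C=0 D=0 ZF=1 PC=3
Step 4: PC=3 exec 'SUB A, 1'. After: A=2 B=2 C=0 D=0 ZF=0 PC=4
Step 5: PC=4 exec 'JNZ 2'. After: A=2 B=2 C=0 D=0 ZF=0 PC=2
Step 6: PC=2 exec 'MUL C, 3'. After: A=2 B=2 C=0 D=0 ZF=1 PC=3
Step 7: PC=3 exec 'SUB A, 1'. After: A=1 B=2 C=0 D=0 ZF=0 PC=4
Step 8: PC=4 exec 'JNZ 2'. After: A=1 B=2 C=0 D=0 ZF=0 PC=2
Step 9: PC=2 exec 'MUL C, 3'. After: A=1 B=2 C=0 D=0 ZF=1 PC=3
Step 10: PC=3 exec 'SUB A, 1'. After: A=0 B=2 C=0 D=0 ZF=1 PC=4
Step 11: PC=4 exec 'JNZ 2'. After: A=0 B=2 C=0 D=0 ZF=1 PC=5
First time PC=5: B=2

2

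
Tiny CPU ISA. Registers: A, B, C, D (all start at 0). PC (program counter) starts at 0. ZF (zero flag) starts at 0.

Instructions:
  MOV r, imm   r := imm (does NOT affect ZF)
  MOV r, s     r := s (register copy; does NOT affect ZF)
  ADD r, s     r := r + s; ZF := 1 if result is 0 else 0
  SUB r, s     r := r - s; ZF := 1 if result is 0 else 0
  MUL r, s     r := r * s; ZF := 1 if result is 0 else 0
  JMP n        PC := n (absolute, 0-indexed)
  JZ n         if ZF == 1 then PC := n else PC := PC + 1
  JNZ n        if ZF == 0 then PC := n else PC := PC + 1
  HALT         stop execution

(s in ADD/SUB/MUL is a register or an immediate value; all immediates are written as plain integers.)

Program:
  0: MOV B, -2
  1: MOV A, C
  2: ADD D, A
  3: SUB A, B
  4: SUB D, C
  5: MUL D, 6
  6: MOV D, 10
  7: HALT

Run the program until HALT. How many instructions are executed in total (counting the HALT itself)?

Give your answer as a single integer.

Answer: 8

Derivation:
Step 1: PC=0 exec 'MOV B, -2'. After: A=0 B=-2 C=0 D=0 ZF=0 PC=1
Step 2: PC=1 exec 'MOV A, C'. After: A=0 B=-2 C=0 D=0 ZF=0 PC=2
Step 3: PC=2 exec 'ADD D, A'. After: A=0 B=-2 C=0 D=0 ZF=1 PC=3
Step 4: PC=3 exec 'SUB A, B'. After: A=2 B=-2 C=0 D=0 ZF=0 PC=4
Step 5: PC=4 exec 'SUB D, C'. After: A=2 B=-2 C=0 D=0 ZF=1 PC=5
Step 6: PC=5 exec 'MUL D, 6'. After: A=2 B=-2 C=0 D=0 ZF=1 PC=6
Step 7: PC=6 exec 'MOV D, 10'. After: A=2 B=-2 C=0 D=10 ZF=1 PC=7
Step 8: PC=7 exec 'HALT'. After: A=2 B=-2 C=0 D=10 ZF=1 PC=7 HALTED
Total instructions executed: 8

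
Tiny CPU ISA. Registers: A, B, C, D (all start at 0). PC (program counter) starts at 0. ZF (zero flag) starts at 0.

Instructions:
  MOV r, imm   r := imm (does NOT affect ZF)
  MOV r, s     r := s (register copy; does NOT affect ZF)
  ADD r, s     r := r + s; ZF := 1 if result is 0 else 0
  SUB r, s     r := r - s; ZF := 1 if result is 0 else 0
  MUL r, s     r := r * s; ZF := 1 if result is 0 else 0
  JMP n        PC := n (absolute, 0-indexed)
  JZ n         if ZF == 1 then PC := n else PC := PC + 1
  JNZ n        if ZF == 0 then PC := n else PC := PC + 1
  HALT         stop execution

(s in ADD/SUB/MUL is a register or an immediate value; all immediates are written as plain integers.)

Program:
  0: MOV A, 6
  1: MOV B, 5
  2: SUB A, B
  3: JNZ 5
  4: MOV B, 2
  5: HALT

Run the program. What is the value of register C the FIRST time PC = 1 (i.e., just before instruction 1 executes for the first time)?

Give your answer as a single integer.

Step 1: PC=0 exec 'MOV A, 6'. After: A=6 B=0 C=0 D=0 ZF=0 PC=1
First time PC=1: C=0

0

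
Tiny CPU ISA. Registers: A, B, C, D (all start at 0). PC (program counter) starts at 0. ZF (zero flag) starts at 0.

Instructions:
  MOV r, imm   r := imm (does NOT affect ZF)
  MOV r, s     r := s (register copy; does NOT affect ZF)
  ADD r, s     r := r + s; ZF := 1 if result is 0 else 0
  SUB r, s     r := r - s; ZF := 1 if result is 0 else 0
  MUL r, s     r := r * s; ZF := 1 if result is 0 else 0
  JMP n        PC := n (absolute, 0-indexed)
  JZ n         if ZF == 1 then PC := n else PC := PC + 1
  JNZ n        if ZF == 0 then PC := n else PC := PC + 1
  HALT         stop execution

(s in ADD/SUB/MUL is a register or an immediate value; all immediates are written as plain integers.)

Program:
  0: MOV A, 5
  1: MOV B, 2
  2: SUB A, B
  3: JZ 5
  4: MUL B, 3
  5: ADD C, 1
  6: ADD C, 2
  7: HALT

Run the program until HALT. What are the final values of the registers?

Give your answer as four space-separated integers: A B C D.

Step 1: PC=0 exec 'MOV A, 5'. After: A=5 B=0 C=0 D=0 ZF=0 PC=1
Step 2: PC=1 exec 'MOV B, 2'. After: A=5 B=2 C=0 D=0 ZF=0 PC=2
Step 3: PC=2 exec 'SUB A, B'. After: A=3 B=2 C=0 D=0 ZF=0 PC=3
Step 4: PC=3 exec 'JZ 5'. After: A=3 B=2 C=0 D=0 ZF=0 PC=4
Step 5: PC=4 exec 'MUL B, 3'. After: A=3 B=6 C=0 D=0 ZF=0 PC=5
Step 6: PC=5 exec 'ADD C, 1'. After: A=3 B=6 C=1 D=0 ZF=0 PC=6
Step 7: PC=6 exec 'ADD C, 2'. After: A=3 B=6 C=3 D=0 ZF=0 PC=7
Step 8: PC=7 exec 'HALT'. After: A=3 B=6 C=3 D=0 ZF=0 PC=7 HALTED

Answer: 3 6 3 0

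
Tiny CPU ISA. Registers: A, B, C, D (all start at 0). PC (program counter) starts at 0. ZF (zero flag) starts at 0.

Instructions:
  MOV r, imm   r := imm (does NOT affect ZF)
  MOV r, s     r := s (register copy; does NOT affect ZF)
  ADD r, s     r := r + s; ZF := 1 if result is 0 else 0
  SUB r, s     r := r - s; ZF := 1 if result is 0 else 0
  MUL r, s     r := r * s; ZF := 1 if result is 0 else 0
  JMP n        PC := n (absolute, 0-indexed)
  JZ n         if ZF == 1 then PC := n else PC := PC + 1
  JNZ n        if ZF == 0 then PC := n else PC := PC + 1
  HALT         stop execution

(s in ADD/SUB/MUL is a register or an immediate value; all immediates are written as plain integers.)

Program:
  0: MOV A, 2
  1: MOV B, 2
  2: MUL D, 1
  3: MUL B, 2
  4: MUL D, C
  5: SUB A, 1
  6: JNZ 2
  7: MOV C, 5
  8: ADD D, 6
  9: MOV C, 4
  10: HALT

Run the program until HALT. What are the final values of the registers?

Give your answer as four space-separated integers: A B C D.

Step 1: PC=0 exec 'MOV A, 2'. After: A=2 B=0 C=0 D=0 ZF=0 PC=1
Step 2: PC=1 exec 'MOV B, 2'. After: A=2 B=2 C=0 D=0 ZF=0 PC=2
Step 3: PC=2 exec 'MUL D, 1'. After: A=2 B=2 C=0 D=0 ZF=1 PC=3
Step 4: PC=3 exec 'MUL B, 2'. After: A=2 B=4 C=0 D=0 ZF=0 PC=4
Step 5: PC=4 exec 'MUL D, C'. After: A=2 B=4 C=0 D=0 ZF=1 PC=5
Step 6: PC=5 exec 'SUB A, 1'. After: A=1 B=4 C=0 D=0 ZF=0 PC=6
Step 7: PC=6 exec 'JNZ 2'. After: A=1 B=4 C=0 D=0 ZF=0 PC=2
Step 8: PC=2 exec 'MUL D, 1'. After: A=1 B=4 C=0 D=0 ZF=1 PC=3
Step 9: PC=3 exec 'MUL B, 2'. After: A=1 B=8 C=0 D=0 ZF=0 PC=4
Step 10: PC=4 exec 'MUL D, C'. After: A=1 B=8 C=0 D=0 ZF=1 PC=5
Step 11: PC=5 exec 'SUB A, 1'. After: A=0 B=8 C=0 D=0 ZF=1 PC=6
Step 12: PC=6 exec 'JNZ 2'. After: A=0 B=8 C=0 D=0 ZF=1 PC=7
Step 13: PC=7 exec 'MOV C, 5'. After: A=0 B=8 C=5 D=0 ZF=1 PC=8
Step 14: PC=8 exec 'ADD D, 6'. After: A=0 B=8 C=5 D=6 ZF=0 PC=9
Step 15: PC=9 exec 'MOV C, 4'. After: A=0 B=8 C=4 D=6 ZF=0 PC=10
Step 16: PC=10 exec 'HALT'. After: A=0 B=8 C=4 D=6 ZF=0 PC=10 HALTED

Answer: 0 8 4 6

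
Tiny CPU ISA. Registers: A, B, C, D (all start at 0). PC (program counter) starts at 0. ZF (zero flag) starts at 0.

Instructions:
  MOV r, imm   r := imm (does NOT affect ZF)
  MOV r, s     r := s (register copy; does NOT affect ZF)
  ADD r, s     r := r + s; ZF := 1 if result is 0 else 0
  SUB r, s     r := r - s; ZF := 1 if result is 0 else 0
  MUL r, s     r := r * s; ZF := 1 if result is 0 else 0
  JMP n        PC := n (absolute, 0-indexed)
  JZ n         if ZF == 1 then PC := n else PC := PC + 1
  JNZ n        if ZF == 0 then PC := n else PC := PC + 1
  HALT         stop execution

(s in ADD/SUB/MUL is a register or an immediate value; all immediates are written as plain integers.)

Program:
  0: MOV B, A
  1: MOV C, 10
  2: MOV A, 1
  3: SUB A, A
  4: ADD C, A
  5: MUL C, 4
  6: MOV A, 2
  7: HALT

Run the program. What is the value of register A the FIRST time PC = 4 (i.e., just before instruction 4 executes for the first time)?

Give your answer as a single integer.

Step 1: PC=0 exec 'MOV B, A'. After: A=0 B=0 C=0 D=0 ZF=0 PC=1
Step 2: PC=1 exec 'MOV C, 10'. After: A=0 B=0 C=10 D=0 ZF=0 PC=2
Step 3: PC=2 exec 'MOV A, 1'. After: A=1 B=0 C=10 D=0 ZF=0 PC=3
Step 4: PC=3 exec 'SUB A, A'. After: A=0 B=0 C=10 D=0 ZF=1 PC=4
First time PC=4: A=0

0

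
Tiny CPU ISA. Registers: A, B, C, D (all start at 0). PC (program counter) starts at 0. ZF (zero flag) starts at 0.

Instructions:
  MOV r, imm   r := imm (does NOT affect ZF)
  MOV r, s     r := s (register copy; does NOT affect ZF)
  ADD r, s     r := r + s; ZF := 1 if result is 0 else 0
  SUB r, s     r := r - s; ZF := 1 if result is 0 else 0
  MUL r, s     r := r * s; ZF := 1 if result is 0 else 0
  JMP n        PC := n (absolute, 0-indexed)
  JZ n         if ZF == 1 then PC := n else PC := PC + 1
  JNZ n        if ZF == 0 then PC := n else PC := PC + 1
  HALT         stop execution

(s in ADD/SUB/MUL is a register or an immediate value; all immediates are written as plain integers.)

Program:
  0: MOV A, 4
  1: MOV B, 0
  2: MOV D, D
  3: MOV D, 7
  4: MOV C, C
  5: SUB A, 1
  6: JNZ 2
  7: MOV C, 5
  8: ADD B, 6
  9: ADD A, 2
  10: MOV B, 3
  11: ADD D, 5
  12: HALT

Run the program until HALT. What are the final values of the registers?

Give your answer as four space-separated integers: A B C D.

Answer: 2 3 5 12

Derivation:
Step 1: PC=0 exec 'MOV A, 4'. After: A=4 B=0 C=0 D=0 ZF=0 PC=1
Step 2: PC=1 exec 'MOV B, 0'. After: A=4 B=0 C=0 D=0 ZF=0 PC=2
Step 3: PC=2 exec 'MOV D, D'. After: A=4 B=0 C=0 D=0 ZF=0 PC=3
Step 4: PC=3 exec 'MOV D, 7'. After: A=4 B=0 C=0 D=7 ZF=0 PC=4
Step 5: PC=4 exec 'MOV C, C'. After: A=4 B=0 C=0 D=7 ZF=0 PC=5
Step 6: PC=5 exec 'SUB A, 1'. After: A=3 B=0 C=0 D=7 ZF=0 PC=6
Step 7: PC=6 exec 'JNZ 2'. After: A=3 B=0 C=0 D=7 ZF=0 PC=2
Step 8: PC=2 exec 'MOV D, D'. After: A=3 B=0 C=0 D=7 ZF=0 PC=3
Step 9: PC=3 exec 'MOV D, 7'. After: A=3 B=0 C=0 D=7 ZF=0 PC=4
Step 10: PC=4 exec 'MOV C, C'. After: A=3 B=0 C=0 D=7 ZF=0 PC=5
Step 11: PC=5 exec 'SUB A, 1'. After: A=2 B=0 C=0 D=7 ZF=0 PC=6
Step 12: PC=6 exec 'JNZ 2'. After: A=2 B=0 C=0 D=7 ZF=0 PC=2
Step 13: PC=2 exec 'MOV D, D'. After: A=2 B=0 C=0 D=7 ZF=0 PC=3
Step 14: PC=3 exec 'MOV D, 7'. After: A=2 B=0 C=0 D=7 ZF=0 PC=4
Step 15: PC=4 exec 'MOV C, C'. After: A=2 B=0 C=0 D=7 ZF=0 PC=5
Step 16: PC=5 exec 'SUB A, 1'. After: A=1 B=0 C=0 D=7 ZF=0 PC=6
Step 17: PC=6 exec 'JNZ 2'. After: A=1 B=0 C=0 D=7 ZF=0 PC=2
Step 18: PC=2 exec 'MOV D, D'. After: A=1 B=0 C=0 D=7 ZF=0 PC=3
Step 19: PC=3 exec 'MOV D, 7'. After: A=1 B=0 C=0 D=7 ZF=0 PC=4
Step 20: PC=4 exec 'MOV C, C'. After: A=1 B=0 C=0 D=7 ZF=0 PC=5
Step 21: PC=5 exec 'SUB A, 1'. After: A=0 B=0 C=0 D=7 ZF=1 PC=6
Step 22: PC=6 exec 'JNZ 2'. After: A=0 B=0 C=0 D=7 ZF=1 PC=7
Step 23: PC=7 exec 'MOV C, 5'. After: A=0 B=0 C=5 D=7 ZF=1 PC=8
Step 24: PC=8 exec 'ADD B, 6'. After: A=0 B=6 C=5 D=7 ZF=0 PC=9
Step 25: PC=9 exec 'ADD A, 2'. After: A=2 B=6 C=5 D=7 ZF=0 PC=10
Step 26: PC=10 exec 'MOV B, 3'. After: A=2 B=3 C=5 D=7 ZF=0 PC=11
Step 27: PC=11 exec 'ADD D, 5'. After: A=2 B=3 C=5 D=12 ZF=0 PC=12
Step 28: PC=12 exec 'HALT'. After: A=2 B=3 C=5 D=12 ZF=0 PC=12 HALTED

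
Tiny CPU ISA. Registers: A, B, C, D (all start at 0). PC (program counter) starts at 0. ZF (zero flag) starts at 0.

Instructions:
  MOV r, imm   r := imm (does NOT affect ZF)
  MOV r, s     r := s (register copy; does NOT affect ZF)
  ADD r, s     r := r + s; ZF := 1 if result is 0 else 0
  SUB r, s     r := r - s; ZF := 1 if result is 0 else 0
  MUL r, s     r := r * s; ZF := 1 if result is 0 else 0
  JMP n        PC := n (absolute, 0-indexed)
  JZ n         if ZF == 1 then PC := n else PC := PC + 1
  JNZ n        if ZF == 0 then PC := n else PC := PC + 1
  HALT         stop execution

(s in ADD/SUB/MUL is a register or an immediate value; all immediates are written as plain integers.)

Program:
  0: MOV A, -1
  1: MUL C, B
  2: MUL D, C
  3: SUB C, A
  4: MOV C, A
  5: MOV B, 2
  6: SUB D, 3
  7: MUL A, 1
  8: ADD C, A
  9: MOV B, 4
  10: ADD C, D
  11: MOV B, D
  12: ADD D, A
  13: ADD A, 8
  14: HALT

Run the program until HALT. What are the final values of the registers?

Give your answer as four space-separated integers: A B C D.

Answer: 7 -3 -5 -4

Derivation:
Step 1: PC=0 exec 'MOV A, -1'. After: A=-1 B=0 C=0 D=0 ZF=0 PC=1
Step 2: PC=1 exec 'MUL C, B'. After: A=-1 B=0 C=0 D=0 ZF=1 PC=2
Step 3: PC=2 exec 'MUL D, C'. After: A=-1 B=0 C=0 D=0 ZF=1 PC=3
Step 4: PC=3 exec 'SUB C, A'. After: A=-1 B=0 C=1 D=0 ZF=0 PC=4
Step 5: PC=4 exec 'MOV C, A'. After: A=-1 B=0 C=-1 D=0 ZF=0 PC=5
Step 6: PC=5 exec 'MOV B, 2'. After: A=-1 B=2 C=-1 D=0 ZF=0 PC=6
Step 7: PC=6 exec 'SUB D, 3'. After: A=-1 B=2 C=-1 D=-3 ZF=0 PC=7
Step 8: PC=7 exec 'MUL A, 1'. After: A=-1 B=2 C=-1 D=-3 ZF=0 PC=8
Step 9: PC=8 exec 'ADD C, A'. After: A=-1 B=2 C=-2 D=-3 ZF=0 PC=9
Step 10: PC=9 exec 'MOV B, 4'. After: A=-1 B=4 C=-2 D=-3 ZF=0 PC=10
Step 11: PC=10 exec 'ADD C, D'. After: A=-1 B=4 C=-5 D=-3 ZF=0 PC=11
Step 12: PC=11 exec 'MOV B, D'. After: A=-1 B=-3 C=-5 D=-3 ZF=0 PC=12
Step 13: PC=12 exec 'ADD D, A'. After: A=-1 B=-3 C=-5 D=-4 ZF=0 PC=13
Step 14: PC=13 exec 'ADD A, 8'. After: A=7 B=-3 C=-5 D=-4 ZF=0 PC=14
Step 15: PC=14 exec 'HALT'. After: A=7 B=-3 C=-5 D=-4 ZF=0 PC=14 HALTED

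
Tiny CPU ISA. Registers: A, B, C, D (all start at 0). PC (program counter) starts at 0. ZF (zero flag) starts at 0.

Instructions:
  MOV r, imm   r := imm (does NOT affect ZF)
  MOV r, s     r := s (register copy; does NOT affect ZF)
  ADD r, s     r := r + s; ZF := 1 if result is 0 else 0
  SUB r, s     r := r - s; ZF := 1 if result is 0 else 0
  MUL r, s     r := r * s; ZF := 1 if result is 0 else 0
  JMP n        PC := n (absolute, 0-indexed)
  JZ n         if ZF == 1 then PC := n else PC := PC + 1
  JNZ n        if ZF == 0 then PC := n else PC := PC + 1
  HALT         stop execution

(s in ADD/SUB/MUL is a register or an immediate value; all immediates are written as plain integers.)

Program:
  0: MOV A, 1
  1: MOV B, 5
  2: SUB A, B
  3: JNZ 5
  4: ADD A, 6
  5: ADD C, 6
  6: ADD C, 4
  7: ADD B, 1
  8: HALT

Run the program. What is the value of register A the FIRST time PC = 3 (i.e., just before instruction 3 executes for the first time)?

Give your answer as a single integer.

Step 1: PC=0 exec 'MOV A, 1'. After: A=1 B=0 C=0 D=0 ZF=0 PC=1
Step 2: PC=1 exec 'MOV B, 5'. After: A=1 B=5 C=0 D=0 ZF=0 PC=2
Step 3: PC=2 exec 'SUB A, B'. After: A=-4 B=5 C=0 D=0 ZF=0 PC=3
First time PC=3: A=-4

-4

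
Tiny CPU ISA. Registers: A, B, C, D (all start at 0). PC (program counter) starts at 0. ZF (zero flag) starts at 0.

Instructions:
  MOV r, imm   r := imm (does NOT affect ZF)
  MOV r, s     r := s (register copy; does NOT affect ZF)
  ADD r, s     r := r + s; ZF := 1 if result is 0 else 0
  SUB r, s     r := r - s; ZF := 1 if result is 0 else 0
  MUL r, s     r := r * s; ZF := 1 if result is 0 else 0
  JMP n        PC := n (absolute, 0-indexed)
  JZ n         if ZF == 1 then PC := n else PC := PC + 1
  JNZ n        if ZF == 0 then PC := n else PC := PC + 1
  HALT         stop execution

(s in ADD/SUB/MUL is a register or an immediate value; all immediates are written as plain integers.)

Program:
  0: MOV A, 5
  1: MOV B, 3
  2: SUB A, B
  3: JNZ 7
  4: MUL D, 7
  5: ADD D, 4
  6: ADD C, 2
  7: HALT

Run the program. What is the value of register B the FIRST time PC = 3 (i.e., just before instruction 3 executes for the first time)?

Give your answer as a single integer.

Step 1: PC=0 exec 'MOV A, 5'. After: A=5 B=0 C=0 D=0 ZF=0 PC=1
Step 2: PC=1 exec 'MOV B, 3'. After: A=5 B=3 C=0 D=0 ZF=0 PC=2
Step 3: PC=2 exec 'SUB A, B'. After: A=2 B=3 C=0 D=0 ZF=0 PC=3
First time PC=3: B=3

3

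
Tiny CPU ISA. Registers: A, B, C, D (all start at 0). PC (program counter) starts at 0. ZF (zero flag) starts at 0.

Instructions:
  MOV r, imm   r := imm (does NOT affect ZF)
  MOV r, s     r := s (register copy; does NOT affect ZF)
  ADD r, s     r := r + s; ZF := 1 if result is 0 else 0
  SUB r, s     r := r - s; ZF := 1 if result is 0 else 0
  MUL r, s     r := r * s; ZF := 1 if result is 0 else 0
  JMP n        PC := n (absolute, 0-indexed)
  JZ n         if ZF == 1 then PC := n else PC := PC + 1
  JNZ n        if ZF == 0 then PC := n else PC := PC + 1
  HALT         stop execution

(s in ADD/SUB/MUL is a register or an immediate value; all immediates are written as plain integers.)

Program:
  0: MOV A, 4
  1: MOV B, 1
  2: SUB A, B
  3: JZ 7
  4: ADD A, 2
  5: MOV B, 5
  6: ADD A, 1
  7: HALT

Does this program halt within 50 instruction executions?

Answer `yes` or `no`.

Step 1: PC=0 exec 'MOV A, 4'. After: A=4 B=0 C=0 D=0 ZF=0 PC=1
Step 2: PC=1 exec 'MOV B, 1'. After: A=4 B=1 C=0 D=0 ZF=0 PC=2
Step 3: PC=2 exec 'SUB A, B'. After: A=3 B=1 C=0 D=0 ZF=0 PC=3
Step 4: PC=3 exec 'JZ 7'. After: A=3 B=1 C=0 D=0 ZF=0 PC=4
Step 5: PC=4 exec 'ADD A, 2'. After: A=5 B=1 C=0 D=0 ZF=0 PC=5
Step 6: PC=5 exec 'MOV B, 5'. After: A=5 B=5 C=0 D=0 ZF=0 PC=6
Step 7: PC=6 exec 'ADD A, 1'. After: A=6 B=5 C=0 D=0 ZF=0 PC=7
Step 8: PC=7 exec 'HALT'. After: A=6 B=5 C=0 D=0 ZF=0 PC=7 HALTED

Answer: yes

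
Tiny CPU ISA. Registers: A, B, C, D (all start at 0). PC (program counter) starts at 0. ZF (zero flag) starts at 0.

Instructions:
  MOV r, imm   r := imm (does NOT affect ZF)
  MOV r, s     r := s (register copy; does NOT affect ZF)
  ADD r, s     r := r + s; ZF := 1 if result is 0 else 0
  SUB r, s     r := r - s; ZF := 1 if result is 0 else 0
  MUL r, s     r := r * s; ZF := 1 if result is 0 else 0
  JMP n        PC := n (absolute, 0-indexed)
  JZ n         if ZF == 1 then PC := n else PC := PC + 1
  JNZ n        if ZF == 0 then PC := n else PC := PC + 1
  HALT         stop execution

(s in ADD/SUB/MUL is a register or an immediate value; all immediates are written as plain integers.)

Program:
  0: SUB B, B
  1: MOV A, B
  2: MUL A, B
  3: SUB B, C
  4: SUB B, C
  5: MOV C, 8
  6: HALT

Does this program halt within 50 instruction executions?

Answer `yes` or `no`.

Answer: yes

Derivation:
Step 1: PC=0 exec 'SUB B, B'. After: A=0 B=0 C=0 D=0 ZF=1 PC=1
Step 2: PC=1 exec 'MOV A, B'. After: A=0 B=0 C=0 D=0 ZF=1 PC=2
Step 3: PC=2 exec 'MUL A, B'. After: A=0 B=0 C=0 D=0 ZF=1 PC=3
Step 4: PC=3 exec 'SUB B, C'. After: A=0 B=0 C=0 D=0 ZF=1 PC=4
Step 5: PC=4 exec 'SUB B, C'. After: A=0 B=0 C=0 D=0 ZF=1 PC=5
Step 6: PC=5 exec 'MOV C, 8'. After: A=0 B=0 C=8 D=0 ZF=1 PC=6
Step 7: PC=6 exec 'HALT'. After: A=0 B=0 C=8 D=0 ZF=1 PC=6 HALTED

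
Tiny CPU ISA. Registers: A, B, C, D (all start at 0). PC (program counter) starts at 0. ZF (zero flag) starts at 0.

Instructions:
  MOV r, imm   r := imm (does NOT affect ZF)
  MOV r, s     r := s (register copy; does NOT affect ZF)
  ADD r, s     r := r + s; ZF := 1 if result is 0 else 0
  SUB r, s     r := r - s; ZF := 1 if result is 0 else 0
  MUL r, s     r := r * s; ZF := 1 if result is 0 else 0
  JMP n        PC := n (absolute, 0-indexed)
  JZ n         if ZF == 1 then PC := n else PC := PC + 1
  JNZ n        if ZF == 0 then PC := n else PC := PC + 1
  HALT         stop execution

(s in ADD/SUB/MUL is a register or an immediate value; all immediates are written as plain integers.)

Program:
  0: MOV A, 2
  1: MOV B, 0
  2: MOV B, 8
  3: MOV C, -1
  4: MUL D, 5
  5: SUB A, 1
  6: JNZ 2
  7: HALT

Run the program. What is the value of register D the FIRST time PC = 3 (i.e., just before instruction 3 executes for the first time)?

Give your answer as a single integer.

Step 1: PC=0 exec 'MOV A, 2'. After: A=2 B=0 C=0 D=0 ZF=0 PC=1
Step 2: PC=1 exec 'MOV B, 0'. After: A=2 B=0 C=0 D=0 ZF=0 PC=2
Step 3: PC=2 exec 'MOV B, 8'. After: A=2 B=8 C=0 D=0 ZF=0 PC=3
First time PC=3: D=0

0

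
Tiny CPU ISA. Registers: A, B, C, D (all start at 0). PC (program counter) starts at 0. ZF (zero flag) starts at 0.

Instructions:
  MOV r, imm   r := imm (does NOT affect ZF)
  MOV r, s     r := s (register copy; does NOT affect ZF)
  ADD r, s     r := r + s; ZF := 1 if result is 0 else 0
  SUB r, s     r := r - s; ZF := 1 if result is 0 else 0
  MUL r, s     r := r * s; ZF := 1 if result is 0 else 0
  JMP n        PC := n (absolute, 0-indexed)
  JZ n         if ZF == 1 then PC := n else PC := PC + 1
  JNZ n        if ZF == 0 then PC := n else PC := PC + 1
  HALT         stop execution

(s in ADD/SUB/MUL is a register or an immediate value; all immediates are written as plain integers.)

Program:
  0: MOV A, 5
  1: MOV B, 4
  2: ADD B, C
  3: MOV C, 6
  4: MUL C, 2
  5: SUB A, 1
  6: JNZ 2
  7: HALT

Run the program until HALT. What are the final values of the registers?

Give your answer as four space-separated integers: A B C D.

Step 1: PC=0 exec 'MOV A, 5'. After: A=5 B=0 C=0 D=0 ZF=0 PC=1
Step 2: PC=1 exec 'MOV B, 4'. After: A=5 B=4 C=0 D=0 ZF=0 PC=2
Step 3: PC=2 exec 'ADD B, C'. After: A=5 B=4 C=0 D=0 ZF=0 PC=3
Step 4: PC=3 exec 'MOV C, 6'. After: A=5 B=4 C=6 D=0 ZF=0 PC=4
Step 5: PC=4 exec 'MUL C, 2'. After: A=5 B=4 C=12 D=0 ZF=0 PC=5
Step 6: PC=5 exec 'SUB A, 1'. After: A=4 B=4 C=12 D=0 ZF=0 PC=6
Step 7: PC=6 exec 'JNZ 2'. After: A=4 B=4 C=12 D=0 ZF=0 PC=2
Step 8: PC=2 exec 'ADD B, C'. After: A=4 B=16 C=12 D=0 ZF=0 PC=3
Step 9: PC=3 exec 'MOV C, 6'. After: A=4 B=16 C=6 D=0 ZF=0 PC=4
Step 10: PC=4 exec 'MUL C, 2'. After: A=4 B=16 C=12 D=0 ZF=0 PC=5
Step 11: PC=5 exec 'SUB A, 1'. After: A=3 B=16 C=12 D=0 ZF=0 PC=6
Step 12: PC=6 exec 'JNZ 2'. After: A=3 B=16 C=12 D=0 ZF=0 PC=2
Step 13: PC=2 exec 'ADD B, C'. After: A=3 B=28 C=12 D=0 ZF=0 PC=3
Step 14: PC=3 exec 'MOV C, 6'. After: A=3 B=28 C=6 D=0 ZF=0 PC=4
Step 15: PC=4 exec 'MUL C, 2'. After: A=3 B=28 C=12 D=0 ZF=0 PC=5
Step 16: PC=5 exec 'SUB A, 1'. After: A=2 B=28 C=12 D=0 ZF=0 PC=6
Step 17: PC=6 exec 'JNZ 2'. After: A=2 B=28 C=12 D=0 ZF=0 PC=2
Step 18: PC=2 exec 'ADD B, C'. After: A=2 B=40 C=12 D=0 ZF=0 PC=3
Step 19: PC=3 exec 'MOV C, 6'. After: A=2 B=40 C=6 D=0 ZF=0 PC=4
Step 20: PC=4 exec 'MUL C, 2'. After: A=2 B=40 C=12 D=0 ZF=0 PC=5
Step 21: PC=5 exec 'SUB A, 1'. After: A=1 B=40 C=12 D=0 ZF=0 PC=6
Step 22: PC=6 exec 'JNZ 2'. After: A=1 B=40 C=12 D=0 ZF=0 PC=2
Step 23: PC=2 exec 'ADD B, C'. After: A=1 B=52 C=12 D=0 ZF=0 PC=3
Step 24: PC=3 exec 'MOV C, 6'. After: A=1 B=52 C=6 D=0 ZF=0 PC=4
Step 25: PC=4 exec 'MUL C, 2'. After: A=1 B=52 C=12 D=0 ZF=0 PC=5
Step 26: PC=5 exec 'SUB A, 1'. After: A=0 B=52 C=12 D=0 ZF=1 PC=6
Step 27: PC=6 exec 'JNZ 2'. After: A=0 B=52 C=12 D=0 ZF=1 PC=7
Step 28: PC=7 exec 'HALT'. After: A=0 B=52 C=12 D=0 ZF=1 PC=7 HALTED

Answer: 0 52 12 0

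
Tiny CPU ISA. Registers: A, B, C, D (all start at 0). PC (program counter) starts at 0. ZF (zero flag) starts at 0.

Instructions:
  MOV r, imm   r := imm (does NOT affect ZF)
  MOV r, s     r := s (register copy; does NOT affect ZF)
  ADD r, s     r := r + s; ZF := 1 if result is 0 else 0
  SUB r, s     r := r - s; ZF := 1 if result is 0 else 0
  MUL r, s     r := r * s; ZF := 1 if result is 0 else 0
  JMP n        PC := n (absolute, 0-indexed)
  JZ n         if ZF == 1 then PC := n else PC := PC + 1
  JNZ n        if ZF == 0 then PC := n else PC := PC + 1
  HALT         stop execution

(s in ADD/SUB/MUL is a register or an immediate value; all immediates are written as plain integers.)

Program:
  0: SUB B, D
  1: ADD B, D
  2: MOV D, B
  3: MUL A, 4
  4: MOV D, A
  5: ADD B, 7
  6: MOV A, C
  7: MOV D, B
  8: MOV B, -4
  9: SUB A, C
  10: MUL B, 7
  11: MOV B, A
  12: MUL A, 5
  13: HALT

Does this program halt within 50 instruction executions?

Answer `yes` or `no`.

Answer: yes

Derivation:
Step 1: PC=0 exec 'SUB B, D'. After: A=0 B=0 C=0 D=0 ZF=1 PC=1
Step 2: PC=1 exec 'ADD B, D'. After: A=0 B=0 C=0 D=0 ZF=1 PC=2
Step 3: PC=2 exec 'MOV D, B'. After: A=0 B=0 C=0 D=0 ZF=1 PC=3
Step 4: PC=3 exec 'MUL A, 4'. After: A=0 B=0 C=0 D=0 ZF=1 PC=4
Step 5: PC=4 exec 'MOV D, A'. After: A=0 B=0 C=0 D=0 ZF=1 PC=5
Step 6: PC=5 exec 'ADD B, 7'. After: A=0 B=7 C=0 D=0 ZF=0 PC=6
Step 7: PC=6 exec 'MOV A, C'. After: A=0 B=7 C=0 D=0 ZF=0 PC=7
Step 8: PC=7 exec 'MOV D, B'. After: A=0 B=7 C=0 D=7 ZF=0 PC=8
Step 9: PC=8 exec 'MOV B, -4'. After: A=0 B=-4 C=0 D=7 ZF=0 PC=9
Step 10: PC=9 exec 'SUB A, C'. After: A=0 B=-4 C=0 D=7 ZF=1 PC=10
Step 11: PC=10 exec 'MUL B, 7'. After: A=0 B=-28 C=0 D=7 ZF=0 PC=11
Step 12: PC=11 exec 'MOV B, A'. After: A=0 B=0 C=0 D=7 ZF=0 PC=12
Step 13: PC=12 exec 'MUL A, 5'. After: A=0 B=0 C=0 D=7 ZF=1 PC=13
Step 14: PC=13 exec 'HALT'. After: A=0 B=0 C=0 D=7 ZF=1 PC=13 HALTED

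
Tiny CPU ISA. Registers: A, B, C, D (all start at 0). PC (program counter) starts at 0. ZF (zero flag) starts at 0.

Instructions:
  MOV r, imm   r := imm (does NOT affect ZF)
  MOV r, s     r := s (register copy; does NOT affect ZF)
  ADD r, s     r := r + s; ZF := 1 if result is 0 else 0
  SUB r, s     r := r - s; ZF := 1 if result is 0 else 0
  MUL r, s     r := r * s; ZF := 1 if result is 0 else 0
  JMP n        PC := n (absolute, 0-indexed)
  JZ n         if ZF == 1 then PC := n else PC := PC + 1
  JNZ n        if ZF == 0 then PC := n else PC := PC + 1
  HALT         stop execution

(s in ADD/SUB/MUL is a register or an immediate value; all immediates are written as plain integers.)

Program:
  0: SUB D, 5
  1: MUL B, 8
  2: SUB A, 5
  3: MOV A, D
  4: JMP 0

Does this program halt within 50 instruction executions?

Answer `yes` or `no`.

Step 1: PC=0 exec 'SUB D, 5'. After: A=0 B=0 C=0 D=-5 ZF=0 PC=1
Step 2: PC=1 exec 'MUL B, 8'. After: A=0 B=0 C=0 D=-5 ZF=1 PC=2
Step 3: PC=2 exec 'SUB A, 5'. After: A=-5 B=0 C=0 D=-5 ZF=0 PC=3
Step 4: PC=3 exec 'MOV A, D'. After: A=-5 B=0 C=0 D=-5 ZF=0 PC=4
Step 5: PC=4 exec 'JMP 0'. After: A=-5 B=0 C=0 D=-5 ZF=0 PC=0
Step 6: PC=0 exec 'SUB D, 5'. After: A=-5 B=0 C=0 D=-10 ZF=0 PC=1
Step 7: PC=1 exec 'MUL B, 8'. After: A=-5 B=0 C=0 D=-10 ZF=1 PC=2
Step 8: PC=2 exec 'SUB A, 5'. After: A=-10 B=0 C=0 D=-10 ZF=0 PC=3
Step 9: PC=3 exec 'MOV A, D'. After: A=-10 B=0 C=0 D=-10 ZF=0 PC=4
Step 10: PC=4 exec 'JMP 0'. After: A=-10 B=0 C=0 D=-10 ZF=0 PC=0
Step 11: PC=0 exec 'SUB D, 5'. After: A=-10 B=0 C=0 D=-15 ZF=0 PC=1
Step 12: PC=1 exec 'MUL B, 8'. After: A=-10 B=0 C=0 D=-15 ZF=1 PC=2
Step 13: PC=2 exec 'SUB A, 5'. After: A=-15 B=0 C=0 D=-15 ZF=0 PC=3
Step 14: PC=3 exec 'MOV A, D'. After: A=-15 B=0 C=0 D=-15 ZF=0 PC=4
Step 15: PC=4 exec 'JMP 0'. After: A=-15 B=0 C=0 D=-15 ZF=0 PC=0
After 50 steps: not halted. PC revisits the same instructions with no path to HALT; will never halt.

Answer: no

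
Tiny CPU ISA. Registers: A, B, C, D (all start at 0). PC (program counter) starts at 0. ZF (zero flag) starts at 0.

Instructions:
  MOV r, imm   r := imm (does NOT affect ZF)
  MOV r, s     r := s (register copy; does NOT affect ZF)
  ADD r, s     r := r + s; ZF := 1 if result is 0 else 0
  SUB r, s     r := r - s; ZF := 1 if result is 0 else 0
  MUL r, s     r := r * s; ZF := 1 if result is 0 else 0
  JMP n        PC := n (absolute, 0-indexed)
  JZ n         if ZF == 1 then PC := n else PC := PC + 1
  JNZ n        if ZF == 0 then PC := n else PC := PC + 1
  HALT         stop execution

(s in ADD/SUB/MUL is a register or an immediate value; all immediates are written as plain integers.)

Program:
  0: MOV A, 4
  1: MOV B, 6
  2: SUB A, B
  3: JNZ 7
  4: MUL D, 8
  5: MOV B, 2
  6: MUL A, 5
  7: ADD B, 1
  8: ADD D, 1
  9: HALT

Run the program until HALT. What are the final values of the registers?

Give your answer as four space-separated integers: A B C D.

Answer: -2 7 0 1

Derivation:
Step 1: PC=0 exec 'MOV A, 4'. After: A=4 B=0 C=0 D=0 ZF=0 PC=1
Step 2: PC=1 exec 'MOV B, 6'. After: A=4 B=6 C=0 D=0 ZF=0 PC=2
Step 3: PC=2 exec 'SUB A, B'. After: A=-2 B=6 C=0 D=0 ZF=0 PC=3
Step 4: PC=3 exec 'JNZ 7'. After: A=-2 B=6 C=0 D=0 ZF=0 PC=7
Step 5: PC=7 exec 'ADD B, 1'. After: A=-2 B=7 C=0 D=0 ZF=0 PC=8
Step 6: PC=8 exec 'ADD D, 1'. After: A=-2 B=7 C=0 D=1 ZF=0 PC=9
Step 7: PC=9 exec 'HALT'. After: A=-2 B=7 C=0 D=1 ZF=0 PC=9 HALTED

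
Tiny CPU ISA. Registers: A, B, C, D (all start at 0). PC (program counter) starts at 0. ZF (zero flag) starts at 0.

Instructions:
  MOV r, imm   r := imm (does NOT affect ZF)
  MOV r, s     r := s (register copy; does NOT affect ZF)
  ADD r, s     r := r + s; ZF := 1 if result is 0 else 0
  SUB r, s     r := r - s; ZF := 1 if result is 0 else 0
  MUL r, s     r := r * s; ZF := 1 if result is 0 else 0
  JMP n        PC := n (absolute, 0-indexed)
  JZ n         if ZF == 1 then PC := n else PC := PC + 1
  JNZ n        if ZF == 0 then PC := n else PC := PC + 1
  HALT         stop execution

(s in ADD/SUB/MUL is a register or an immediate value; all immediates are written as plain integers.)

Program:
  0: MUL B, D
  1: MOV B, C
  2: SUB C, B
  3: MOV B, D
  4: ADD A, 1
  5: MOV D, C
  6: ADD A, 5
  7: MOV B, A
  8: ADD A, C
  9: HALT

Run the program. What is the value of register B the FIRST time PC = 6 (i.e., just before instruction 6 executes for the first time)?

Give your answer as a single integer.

Step 1: PC=0 exec 'MUL B, D'. After: A=0 B=0 C=0 D=0 ZF=1 PC=1
Step 2: PC=1 exec 'MOV B, C'. After: A=0 B=0 C=0 D=0 ZF=1 PC=2
Step 3: PC=2 exec 'SUB C, B'. After: A=0 B=0 C=0 D=0 ZF=1 PC=3
Step 4: PC=3 exec 'MOV B, D'. After: A=0 B=0 C=0 D=0 ZF=1 PC=4
Step 5: PC=4 exec 'ADD A, 1'. After: A=1 B=0 C=0 D=0 ZF=0 PC=5
Step 6: PC=5 exec 'MOV D, C'. After: A=1 B=0 C=0 D=0 ZF=0 PC=6
First time PC=6: B=0

0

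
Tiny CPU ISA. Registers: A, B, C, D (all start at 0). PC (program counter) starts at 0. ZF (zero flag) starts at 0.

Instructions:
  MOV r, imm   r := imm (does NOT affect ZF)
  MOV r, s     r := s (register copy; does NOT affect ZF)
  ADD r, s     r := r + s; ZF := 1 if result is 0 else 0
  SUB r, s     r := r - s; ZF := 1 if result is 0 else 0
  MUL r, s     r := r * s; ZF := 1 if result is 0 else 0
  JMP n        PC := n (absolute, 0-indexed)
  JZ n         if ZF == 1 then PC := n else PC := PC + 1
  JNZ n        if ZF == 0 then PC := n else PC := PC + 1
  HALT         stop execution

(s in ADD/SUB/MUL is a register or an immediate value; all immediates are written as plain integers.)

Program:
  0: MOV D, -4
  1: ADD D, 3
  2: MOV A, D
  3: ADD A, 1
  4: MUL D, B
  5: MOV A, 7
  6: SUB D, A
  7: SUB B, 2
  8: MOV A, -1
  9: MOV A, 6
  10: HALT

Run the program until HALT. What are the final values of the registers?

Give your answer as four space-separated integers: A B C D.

Answer: 6 -2 0 -7

Derivation:
Step 1: PC=0 exec 'MOV D, -4'. After: A=0 B=0 C=0 D=-4 ZF=0 PC=1
Step 2: PC=1 exec 'ADD D, 3'. After: A=0 B=0 C=0 D=-1 ZF=0 PC=2
Step 3: PC=2 exec 'MOV A, D'. After: A=-1 B=0 C=0 D=-1 ZF=0 PC=3
Step 4: PC=3 exec 'ADD A, 1'. After: A=0 B=0 C=0 D=-1 ZF=1 PC=4
Step 5: PC=4 exec 'MUL D, B'. After: A=0 B=0 C=0 D=0 ZF=1 PC=5
Step 6: PC=5 exec 'MOV A, 7'. After: A=7 B=0 C=0 D=0 ZF=1 PC=6
Step 7: PC=6 exec 'SUB D, A'. After: A=7 B=0 C=0 D=-7 ZF=0 PC=7
Step 8: PC=7 exec 'SUB B, 2'. After: A=7 B=-2 C=0 D=-7 ZF=0 PC=8
Step 9: PC=8 exec 'MOV A, -1'. After: A=-1 B=-2 C=0 D=-7 ZF=0 PC=9
Step 10: PC=9 exec 'MOV A, 6'. After: A=6 B=-2 C=0 D=-7 ZF=0 PC=10
Step 11: PC=10 exec 'HALT'. After: A=6 B=-2 C=0 D=-7 ZF=0 PC=10 HALTED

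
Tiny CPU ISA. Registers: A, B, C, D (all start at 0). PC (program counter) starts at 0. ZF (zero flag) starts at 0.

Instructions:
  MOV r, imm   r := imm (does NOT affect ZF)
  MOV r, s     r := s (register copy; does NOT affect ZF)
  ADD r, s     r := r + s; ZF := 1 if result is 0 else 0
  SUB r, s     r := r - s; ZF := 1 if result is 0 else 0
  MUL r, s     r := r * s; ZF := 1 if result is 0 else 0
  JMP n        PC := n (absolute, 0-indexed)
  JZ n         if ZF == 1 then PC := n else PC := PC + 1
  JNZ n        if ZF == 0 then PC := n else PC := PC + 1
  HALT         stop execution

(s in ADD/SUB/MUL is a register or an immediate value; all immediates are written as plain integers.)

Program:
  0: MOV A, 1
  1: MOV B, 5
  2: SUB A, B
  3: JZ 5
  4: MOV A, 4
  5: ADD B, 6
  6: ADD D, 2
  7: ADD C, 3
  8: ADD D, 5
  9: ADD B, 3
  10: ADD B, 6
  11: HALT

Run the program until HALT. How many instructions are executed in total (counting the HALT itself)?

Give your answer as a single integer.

Step 1: PC=0 exec 'MOV A, 1'. After: A=1 B=0 C=0 D=0 ZF=0 PC=1
Step 2: PC=1 exec 'MOV B, 5'. After: A=1 B=5 C=0 D=0 ZF=0 PC=2
Step 3: PC=2 exec 'SUB A, B'. After: A=-4 B=5 C=0 D=0 ZF=0 PC=3
Step 4: PC=3 exec 'JZ 5'. After: A=-4 B=5 C=0 D=0 ZF=0 PC=4
Step 5: PC=4 exec 'MOV A, 4'. After: A=4 B=5 C=0 D=0 ZF=0 PC=5
Step 6: PC=5 exec 'ADD B, 6'. After: A=4 B=11 C=0 D=0 ZF=0 PC=6
Step 7: PC=6 exec 'ADD D, 2'. After: A=4 B=11 C=0 D=2 ZF=0 PC=7
Step 8: PC=7 exec 'ADD C, 3'. After: A=4 B=11 C=3 D=2 ZF=0 PC=8
Step 9: PC=8 exec 'ADD D, 5'. After: A=4 B=11 C=3 D=7 ZF=0 PC=9
Step 10: PC=9 exec 'ADD B, 3'. After: A=4 B=14 C=3 D=7 ZF=0 PC=10
Step 11: PC=10 exec 'ADD B, 6'. After: A=4 B=20 C=3 D=7 ZF=0 PC=11
Step 12: PC=11 exec 'HALT'. After: A=4 B=20 C=3 D=7 ZF=0 PC=11 HALTED
Total instructions executed: 12

Answer: 12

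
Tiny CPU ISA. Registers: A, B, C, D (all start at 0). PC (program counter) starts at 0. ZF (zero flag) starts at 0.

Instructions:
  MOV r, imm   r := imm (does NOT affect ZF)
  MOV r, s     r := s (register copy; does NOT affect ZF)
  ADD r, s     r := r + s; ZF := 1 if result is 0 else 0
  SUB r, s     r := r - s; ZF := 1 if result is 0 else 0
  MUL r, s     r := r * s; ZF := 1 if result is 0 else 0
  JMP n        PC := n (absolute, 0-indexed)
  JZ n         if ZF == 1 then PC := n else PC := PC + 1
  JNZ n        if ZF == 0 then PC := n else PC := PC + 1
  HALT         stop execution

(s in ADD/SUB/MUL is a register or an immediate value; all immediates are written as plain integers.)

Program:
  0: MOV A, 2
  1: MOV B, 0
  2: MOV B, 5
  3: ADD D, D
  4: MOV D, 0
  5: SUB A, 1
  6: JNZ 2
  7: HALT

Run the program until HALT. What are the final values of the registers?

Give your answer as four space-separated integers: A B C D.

Answer: 0 5 0 0

Derivation:
Step 1: PC=0 exec 'MOV A, 2'. After: A=2 B=0 C=0 D=0 ZF=0 PC=1
Step 2: PC=1 exec 'MOV B, 0'. After: A=2 B=0 C=0 D=0 ZF=0 PC=2
Step 3: PC=2 exec 'MOV B, 5'. After: A=2 B=5 C=0 D=0 ZF=0 PC=3
Step 4: PC=3 exec 'ADD D, D'. After: A=2 B=5 C=0 D=0 ZF=1 PC=4
Step 5: PC=4 exec 'MOV D, 0'. After: A=2 B=5 C=0 D=0 ZF=1 PC=5
Step 6: PC=5 exec 'SUB A, 1'. After: A=1 B=5 C=0 D=0 ZF=0 PC=6
Step 7: PC=6 exec 'JNZ 2'. After: A=1 B=5 C=0 D=0 ZF=0 PC=2
Step 8: PC=2 exec 'MOV B, 5'. After: A=1 B=5 C=0 D=0 ZF=0 PC=3
Step 9: PC=3 exec 'ADD D, D'. After: A=1 B=5 C=0 D=0 ZF=1 PC=4
Step 10: PC=4 exec 'MOV D, 0'. After: A=1 B=5 C=0 D=0 ZF=1 PC=5
Step 11: PC=5 exec 'SUB A, 1'. After: A=0 B=5 C=0 D=0 ZF=1 PC=6
Step 12: PC=6 exec 'JNZ 2'. After: A=0 B=5 C=0 D=0 ZF=1 PC=7
Step 13: PC=7 exec 'HALT'. After: A=0 B=5 C=0 D=0 ZF=1 PC=7 HALTED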